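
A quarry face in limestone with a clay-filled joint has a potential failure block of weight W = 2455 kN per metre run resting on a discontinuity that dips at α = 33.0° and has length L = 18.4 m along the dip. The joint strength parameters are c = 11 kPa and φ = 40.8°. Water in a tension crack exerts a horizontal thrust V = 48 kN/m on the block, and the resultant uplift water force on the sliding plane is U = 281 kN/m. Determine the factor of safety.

FS = 1.24

Resolving the block weight along and normal to the plane and applying the Mohr–Coulomb strength on the joint:
N' = W cosα − U − V sinα = 2455·cos33.0° − 281 − 48·sin33.0° = 1751.8 kN/m
Driving force T = W sinα + V cosα = 2455·sin33.0° + 48·cos33.0° = 1377.3 kN/m
Resisting force R = c·L + N'·tanφ = 11·18.4 + 1751.8·tan40.8° = 202.4 + 1512.1 = 1714.5 kN/m
FS = R / T = 1714.5 / 1377.3 = 1.245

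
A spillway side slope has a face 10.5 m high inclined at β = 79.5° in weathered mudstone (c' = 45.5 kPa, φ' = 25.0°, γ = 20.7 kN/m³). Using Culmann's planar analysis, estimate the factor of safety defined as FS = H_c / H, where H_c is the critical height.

FS = 1.78

H_c = (4c'/γ) · sinβ cosφ' / [1 − cos(β − φ')]
    = (4·45.5/20.7) · sin79.5°·cos25.0° / [1 − cos54.5°]
    = 8.792 · 0.8911 / 0.4193 = 18.69 m
FS = H_c / H = 18.69 / 10.5 = 1.780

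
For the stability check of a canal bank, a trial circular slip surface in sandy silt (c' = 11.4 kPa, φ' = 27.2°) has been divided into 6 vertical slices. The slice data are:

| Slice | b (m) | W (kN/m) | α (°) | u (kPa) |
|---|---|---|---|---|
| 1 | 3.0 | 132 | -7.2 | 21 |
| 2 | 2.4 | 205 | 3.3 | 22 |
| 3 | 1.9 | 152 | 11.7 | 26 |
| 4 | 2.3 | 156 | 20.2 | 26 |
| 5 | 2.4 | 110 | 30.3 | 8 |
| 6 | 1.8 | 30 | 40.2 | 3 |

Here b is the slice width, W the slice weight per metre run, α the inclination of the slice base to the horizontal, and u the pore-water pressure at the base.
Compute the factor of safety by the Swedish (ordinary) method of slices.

Ordinary method of slices: FS = Σ[c'·Δl_i + (W_i cosα_i − u_i·Δl_i)·tanφ'] / Σ W_i sinα_i, with Δl_i = b_i / cosα_i.
Slice 1: Δl = 3.0/cos(-7.2°) = 3.024 m; N'_1 = 132·cos(-7.2°) − 21·3.024 = 67.5; c'Δl = 34.47; W sinα = -16.5
Slice 2: Δl = 2.4/cos3.3° = 2.404 m; N'_2 = 205·cos3.3° − 22·2.404 = 151.8; c'Δl = 27.41; W sinα = 11.8
Slice 3: Δl = 1.9/cos11.7° = 1.940 m; N'_3 = 152·cos11.7° − 26·1.940 = 98.4; c'Δl = 22.12; W sinα = 30.8
Slice 4: Δl = 2.3/cos20.2° = 2.451 m; N'_4 = 156·cos20.2° − 26·2.451 = 82.7; c'Δl = 27.94; W sinα = 53.9
Slice 5: Δl = 2.4/cos30.3° = 2.780 m; N'_5 = 110·cos30.3° − 8·2.780 = 72.7; c'Δl = 31.69; W sinα = 55.5
Slice 6: Δl = 1.8/cos40.2° = 2.357 m; N'_6 = 30·cos40.2° − 3·2.357 = 15.8; c'Δl = 26.87; W sinα = 19.4
Σc'Δl = 170.5 kN/m; ΣN' = 488.9 kN/m; ΣW sinα = 154.8 kN/m
Resisting = 170.5 + 488.9·tan27.2° = 170.5 + 251.3 = 421.7 kN/m
FS = 421.7 / 154.8 = 2.724

FS = 2.72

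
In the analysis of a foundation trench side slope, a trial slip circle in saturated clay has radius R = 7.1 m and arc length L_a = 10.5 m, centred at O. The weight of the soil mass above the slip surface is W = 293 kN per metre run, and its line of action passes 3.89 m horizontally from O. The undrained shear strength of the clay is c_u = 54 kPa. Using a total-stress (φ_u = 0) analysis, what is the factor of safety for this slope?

Taking moments about the centre O, the resisting moment is provided by the undrained shear strength acting along the arc:
M_R = c_u·L_a·R = 54·10.50·7.1 = 4025.7 kN·m/m
M_D = W·d = 293·3.89 = 1139.8 kN·m/m
FS = M_R / M_D = 4025.7 / 1139.8 = 3.532

FS = 3.53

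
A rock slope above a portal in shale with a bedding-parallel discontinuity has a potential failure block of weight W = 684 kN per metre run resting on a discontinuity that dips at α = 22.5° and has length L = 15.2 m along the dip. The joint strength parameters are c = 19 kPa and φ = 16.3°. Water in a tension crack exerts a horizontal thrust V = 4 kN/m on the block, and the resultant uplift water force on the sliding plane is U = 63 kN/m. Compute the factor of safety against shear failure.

FS = 1.71

Resolving the block weight along and normal to the plane and applying the Mohr–Coulomb strength on the joint:
N' = W cosα − U − V sinα = 684·cos22.5° − 63 − 4·sin22.5° = 567.4 kN/m
Driving force T = W sinα + V cosα = 684·sin22.5° + 4·cos22.5° = 265.5 kN/m
Resisting force R = c·L + N'·tanφ = 19·15.2 + 567.4·tan16.3° = 288.8 + 165.9 = 454.7 kN/m
FS = R / T = 454.7 / 265.5 = 1.713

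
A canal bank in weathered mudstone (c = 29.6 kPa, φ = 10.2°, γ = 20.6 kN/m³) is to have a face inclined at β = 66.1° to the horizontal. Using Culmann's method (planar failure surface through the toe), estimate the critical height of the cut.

Culmann's analysis gives the critical failure plane at α_cr = (β + φ)/2 = (66.1 + 10.2)/2 = 38.1°, and the critical height
H_c = (4c/γ) · sinβ cosφ / [1 − cos(β − φ)]
    = (4·29.6/20.6) · sin66.1°·cos10.2° / [1 − cos(55.9°)]
    = 5.748 · 0.9143·0.9842 / [1 − 0.5606]
    = 5.748 · 0.8998 / 0.4394
    = 11.77 m

H_c = 11.77 m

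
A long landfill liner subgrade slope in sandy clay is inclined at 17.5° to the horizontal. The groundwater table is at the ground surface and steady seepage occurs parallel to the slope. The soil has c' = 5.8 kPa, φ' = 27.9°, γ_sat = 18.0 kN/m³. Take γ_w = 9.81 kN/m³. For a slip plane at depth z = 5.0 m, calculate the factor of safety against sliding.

With seepage parallel to the slope and the water table at the surface, the effective normal stress on the slip plane uses the buoyant unit weight γ' = γ_sat − γ_w while the driving shear stress uses γ_sat:
FS = [c' + γ' z cos²β tanφ'] / [γ_sat z sinβ cosβ]
γ' = 18.0 − 9.81 = 8.19 kN/m³
Numerator = 5.8 + 8.19·5.0·cos²17.5°·tan27.9° = 5.8 + 8.19·5.0·0.9096·0.5295 = 25.521 kPa
Denominator = 18.0·5.0·sin17.5°·cos17.5° = 18.0·5.0·0.3007·0.9537 = 25.811 kPa
FS = 25.521 / 25.811 = 0.989

FS = 0.99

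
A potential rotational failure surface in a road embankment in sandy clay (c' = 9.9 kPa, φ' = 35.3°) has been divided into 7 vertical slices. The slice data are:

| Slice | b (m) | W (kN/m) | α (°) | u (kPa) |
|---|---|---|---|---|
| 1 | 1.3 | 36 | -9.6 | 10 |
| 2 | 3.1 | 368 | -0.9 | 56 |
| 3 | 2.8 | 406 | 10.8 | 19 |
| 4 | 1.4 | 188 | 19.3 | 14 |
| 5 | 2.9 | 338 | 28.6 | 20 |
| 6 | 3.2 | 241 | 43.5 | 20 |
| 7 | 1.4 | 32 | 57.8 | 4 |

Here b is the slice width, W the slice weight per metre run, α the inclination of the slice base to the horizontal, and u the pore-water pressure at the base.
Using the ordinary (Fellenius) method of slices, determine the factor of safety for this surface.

Ordinary method of slices: FS = Σ[c'·Δl_i + (W_i cosα_i − u_i·Δl_i)·tanφ'] / Σ W_i sinα_i, with Δl_i = b_i / cosα_i.
Slice 1: Δl = 1.3/cos(-9.6°) = 1.318 m; N'_1 = 36·cos(-9.6°) − 10·1.318 = 22.3; c'Δl = 13.05; W sinα = -6.0
Slice 2: Δl = 3.1/cos(-0.9°) = 3.100 m; N'_2 = 368·cos(-0.9°) − 56·3.100 = 194.3; c'Δl = 30.69; W sinα = -5.8
Slice 3: Δl = 2.8/cos10.8° = 2.850 m; N'_3 = 406·cos10.8° − 19·2.850 = 344.6; c'Δl = 28.22; W sinα = 76.1
Slice 4: Δl = 1.4/cos19.3° = 1.483 m; N'_4 = 188·cos19.3° − 14·1.483 = 156.7; c'Δl = 14.69; W sinα = 62.1
Slice 5: Δl = 2.9/cos28.6° = 3.303 m; N'_5 = 338·cos28.6° − 20·3.303 = 230.7; c'Δl = 32.70; W sinα = 161.8
Slice 6: Δl = 3.2/cos43.5° = 4.412 m; N'_6 = 241·cos43.5° − 20·4.412 = 86.6; c'Δl = 43.67; W sinα = 165.9
Slice 7: Δl = 1.4/cos57.8° = 2.627 m; N'_7 = 32·cos57.8° − 4·2.627 = 6.5; c'Δl = 26.01; W sinα = 27.1
Σc'Δl = 189.0 kN/m; ΣN' = 1041.8 kN/m; ΣW sinα = 481.2 kN/m
Resisting = 189.0 + 1041.8·tan35.3° = 189.0 + 737.6 = 926.7 kN/m
FS = 926.7 / 481.2 = 1.926

FS = 1.93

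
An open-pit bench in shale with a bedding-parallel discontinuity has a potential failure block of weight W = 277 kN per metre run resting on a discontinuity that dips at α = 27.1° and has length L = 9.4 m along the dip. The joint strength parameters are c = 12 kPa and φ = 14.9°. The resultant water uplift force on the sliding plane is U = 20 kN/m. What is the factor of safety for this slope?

FS = 1.37

Resolving the block weight along and normal to the plane and applying the Mohr–Coulomb strength on the joint:
N' = W cosα − U = 277·cos27.1° − 20 = 226.6 kN/m
Driving force T = W sinα = 277·sin27.1° = 126.2 kN/m
Resisting force R = c·L + N'·tanφ = 12·9.4 + 226.6·tan14.9° = 112.8 + 60.3 = 173.1 kN/m
FS = R / T = 173.1 / 126.2 = 1.372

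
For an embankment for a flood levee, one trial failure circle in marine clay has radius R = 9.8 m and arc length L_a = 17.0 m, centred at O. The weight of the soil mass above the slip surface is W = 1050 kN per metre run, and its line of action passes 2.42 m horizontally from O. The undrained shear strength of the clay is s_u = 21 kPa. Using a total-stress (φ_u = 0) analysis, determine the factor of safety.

Taking moments about the centre O, the resisting moment is provided by the undrained shear strength acting along the arc:
M_R = s_u·L_a·R = 21·17.00·9.8 = 3498.6 kN·m/m
M_D = W·d = 1050·2.42 = 2541.0 kN·m/m
FS = M_R / M_D = 3498.6 / 2541.0 = 1.377

FS = 1.38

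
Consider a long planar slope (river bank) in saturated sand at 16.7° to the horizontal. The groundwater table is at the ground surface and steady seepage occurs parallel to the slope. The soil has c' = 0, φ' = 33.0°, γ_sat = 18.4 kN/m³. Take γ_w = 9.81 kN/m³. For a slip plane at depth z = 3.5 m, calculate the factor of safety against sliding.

FS = 1.01

With seepage parallel to the slope and the water table at the surface, the effective normal stress on the slip plane uses the buoyant unit weight γ' = γ_sat − γ_w while the driving shear stress uses γ_sat:
FS = [c' + γ' z cos²β tanφ'] / [γ_sat z sinβ cosβ]
(For c' = 0 this reduces to FS = (γ'/γ_sat)·tanφ'/tanβ.)
γ' = 18.4 − 9.81 = 8.59 kN/m³
Numerator = 0.0 + 8.59·3.5·cos²16.7°·tan33.0° = 0.0 + 8.59·3.5·0.9174·0.6494 = 17.912 kPa
Denominator = 18.4·3.5·sin16.7°·cos16.7° = 18.4·3.5·0.2874·0.9578 = 17.725 kPa
FS = 17.912 / 17.725 = 1.011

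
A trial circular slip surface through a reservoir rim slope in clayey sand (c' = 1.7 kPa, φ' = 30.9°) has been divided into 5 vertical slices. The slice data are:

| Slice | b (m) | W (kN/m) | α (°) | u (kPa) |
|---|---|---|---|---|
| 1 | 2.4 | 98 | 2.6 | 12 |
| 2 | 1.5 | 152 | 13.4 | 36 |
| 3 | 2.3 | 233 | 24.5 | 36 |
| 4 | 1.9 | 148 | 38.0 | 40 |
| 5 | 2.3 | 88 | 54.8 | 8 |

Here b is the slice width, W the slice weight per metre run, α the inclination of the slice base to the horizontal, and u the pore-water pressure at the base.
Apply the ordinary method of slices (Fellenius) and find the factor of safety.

Ordinary method of slices: FS = Σ[c'·Δl_i + (W_i cosα_i − u_i·Δl_i)·tanφ'] / Σ W_i sinα_i, with Δl_i = b_i / cosα_i.
Slice 1: Δl = 2.4/cos2.6° = 2.402 m; N'_1 = 98·cos2.6° − 12·2.402 = 69.1; c'Δl = 4.08; W sinα = 4.4
Slice 2: Δl = 1.5/cos13.4° = 1.542 m; N'_2 = 152·cos13.4° − 36·1.542 = 92.4; c'Δl = 2.62; W sinα = 35.2
Slice 3: Δl = 2.3/cos24.5° = 2.528 m; N'_3 = 233·cos24.5° − 36·2.528 = 121.0; c'Δl = 4.30; W sinα = 96.6
Slice 4: Δl = 1.9/cos38.0° = 2.411 m; N'_4 = 148·cos38.0° − 40·2.411 = 20.2; c'Δl = 4.10; W sinα = 91.1
Slice 5: Δl = 2.3/cos54.8° = 3.990 m; N'_5 = 88·cos54.8° − 8·3.990 = 18.8; c'Δl = 6.78; W sinα = 71.9
Σc'Δl = 21.9 kN/m; ΣN' = 321.4 kN/m; ΣW sinα = 299.3 kN/m
Resisting = 21.9 + 321.4·tan30.9° = 21.9 + 192.4 = 214.3 kN/m
FS = 214.3 / 299.3 = 0.716

FS = 0.72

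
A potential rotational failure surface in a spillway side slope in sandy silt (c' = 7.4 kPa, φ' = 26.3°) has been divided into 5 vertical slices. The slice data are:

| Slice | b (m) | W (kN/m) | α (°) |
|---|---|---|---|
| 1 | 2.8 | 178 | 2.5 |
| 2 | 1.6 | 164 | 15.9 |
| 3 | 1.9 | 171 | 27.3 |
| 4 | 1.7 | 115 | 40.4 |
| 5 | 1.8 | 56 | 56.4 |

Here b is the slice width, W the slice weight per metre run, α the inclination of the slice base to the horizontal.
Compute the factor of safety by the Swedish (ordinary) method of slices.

FS = 1.54

Ordinary method of slices: FS = Σ[c'·Δl_i + (W_i cosα_i)·tanφ'] / Σ W_i sinα_i, with Δl_i = b_i / cosα_i.
Slice 1: Δl = 2.8/cos2.5° = 2.803 m; N'_1 = 178·cos2.5° = 177.8; c'Δl = 20.74; W sinα = 7.8
Slice 2: Δl = 1.6/cos15.9° = 1.664 m; N'_2 = 164·cos15.9° = 157.7; c'Δl = 12.31; W sinα = 44.9
Slice 3: Δl = 1.9/cos27.3° = 2.138 m; N'_3 = 171·cos27.3° = 152.0; c'Δl = 15.82; W sinα = 78.4
Slice 4: Δl = 1.7/cos40.4° = 2.232 m; N'_4 = 115·cos40.4° = 87.6; c'Δl = 16.52; W sinα = 74.5
Slice 5: Δl = 1.8/cos56.4° = 3.253 m; N'_5 = 56·cos56.4° = 31.0; c'Δl = 24.07; W sinα = 46.6
Σc'Δl = 89.5 kN/m; ΣN' = 606.1 kN/m; ΣW sinα = 252.3 kN/m
Resisting = 89.5 + 606.1·tan26.3° = 89.5 + 299.5 = 389.0 kN/m
FS = 389.0 / 252.3 = 1.542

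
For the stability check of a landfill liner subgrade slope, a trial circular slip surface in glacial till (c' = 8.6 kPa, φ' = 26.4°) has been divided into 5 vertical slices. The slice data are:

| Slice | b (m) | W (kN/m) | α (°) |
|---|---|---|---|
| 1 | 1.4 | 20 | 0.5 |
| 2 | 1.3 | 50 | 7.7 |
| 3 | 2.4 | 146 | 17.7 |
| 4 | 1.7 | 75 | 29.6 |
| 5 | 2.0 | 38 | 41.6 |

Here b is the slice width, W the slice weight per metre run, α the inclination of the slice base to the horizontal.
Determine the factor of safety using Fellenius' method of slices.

FS = 2.07

Ordinary method of slices: FS = Σ[c'·Δl_i + (W_i cosα_i)·tanφ'] / Σ W_i sinα_i, with Δl_i = b_i / cosα_i.
Slice 1: Δl = 1.4/cos0.5° = 1.400 m; N'_1 = 20·cos0.5° = 20.0; c'Δl = 12.04; W sinα = 0.2
Slice 2: Δl = 1.3/cos7.7° = 1.312 m; N'_2 = 50·cos7.7° = 49.5; c'Δl = 11.28; W sinα = 6.7
Slice 3: Δl = 2.4/cos17.7° = 2.519 m; N'_3 = 146·cos17.7° = 139.1; c'Δl = 21.67; W sinα = 44.4
Slice 4: Δl = 1.7/cos29.6° = 1.955 m; N'_4 = 75·cos29.6° = 65.2; c'Δl = 16.81; W sinα = 37.0
Slice 5: Δl = 2.0/cos41.6° = 2.675 m; N'_5 = 38·cos41.6° = 28.4; c'Δl = 23.00; W sinα = 25.2
Σc'Δl = 84.8 kN/m; ΣN' = 302.3 kN/m; ΣW sinα = 113.5 kN/m
Resisting = 84.8 + 302.3·tan26.4° = 84.8 + 150.0 = 234.8 kN/m
FS = 234.8 / 113.5 = 2.068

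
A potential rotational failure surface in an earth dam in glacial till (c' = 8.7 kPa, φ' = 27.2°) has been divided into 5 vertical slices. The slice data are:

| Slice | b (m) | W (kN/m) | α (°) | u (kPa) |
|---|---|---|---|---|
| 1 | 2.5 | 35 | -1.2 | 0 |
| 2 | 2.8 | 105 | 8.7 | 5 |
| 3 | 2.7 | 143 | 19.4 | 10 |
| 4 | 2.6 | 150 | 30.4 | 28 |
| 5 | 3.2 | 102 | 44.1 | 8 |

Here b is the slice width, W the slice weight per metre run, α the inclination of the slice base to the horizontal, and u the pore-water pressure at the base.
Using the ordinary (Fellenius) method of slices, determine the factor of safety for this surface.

FS = 1.42

Ordinary method of slices: FS = Σ[c'·Δl_i + (W_i cosα_i − u_i·Δl_i)·tanφ'] / Σ W_i sinα_i, with Δl_i = b_i / cosα_i.
Slice 1: Δl = 2.5/cos(-1.2°) = 2.501 m; N'_1 = 35·cos(-1.2°) − 0·2.501 = 35.0; c'Δl = 21.75; W sinα = -0.7
Slice 2: Δl = 2.8/cos8.7° = 2.833 m; N'_2 = 105·cos8.7° − 5·2.833 = 89.6; c'Δl = 24.64; W sinα = 15.9
Slice 3: Δl = 2.7/cos19.4° = 2.863 m; N'_3 = 143·cos19.4° − 10·2.863 = 106.3; c'Δl = 24.90; W sinα = 47.5
Slice 4: Δl = 2.6/cos30.4° = 3.014 m; N'_4 = 150·cos30.4° − 28·3.014 = 45.0; c'Δl = 26.23; W sinα = 75.9
Slice 5: Δl = 3.2/cos44.1° = 4.456 m; N'_5 = 102·cos44.1° − 8·4.456 = 37.6; c'Δl = 38.77; W sinα = 71.0
Σc'Δl = 136.3 kN/m; ΣN' = 313.4 kN/m; ΣW sinα = 209.5 kN/m
Resisting = 136.3 + 313.4·tan27.2° = 136.3 + 161.1 = 297.4 kN/m
FS = 297.4 / 209.5 = 1.419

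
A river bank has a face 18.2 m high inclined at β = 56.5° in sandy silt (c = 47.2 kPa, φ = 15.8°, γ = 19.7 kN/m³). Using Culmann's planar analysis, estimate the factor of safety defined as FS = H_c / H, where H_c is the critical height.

FS = 1.75

H_c = (4c/γ) · sinβ cosφ / [1 − cos(β − φ)]
    = (4·47.2/19.7) · sin56.5°·cos15.8° / [1 − cos40.7°]
    = 9.584 · 0.8024 / 0.2419 = 31.79 m
FS = H_c / H = 31.79 / 18.2 = 1.747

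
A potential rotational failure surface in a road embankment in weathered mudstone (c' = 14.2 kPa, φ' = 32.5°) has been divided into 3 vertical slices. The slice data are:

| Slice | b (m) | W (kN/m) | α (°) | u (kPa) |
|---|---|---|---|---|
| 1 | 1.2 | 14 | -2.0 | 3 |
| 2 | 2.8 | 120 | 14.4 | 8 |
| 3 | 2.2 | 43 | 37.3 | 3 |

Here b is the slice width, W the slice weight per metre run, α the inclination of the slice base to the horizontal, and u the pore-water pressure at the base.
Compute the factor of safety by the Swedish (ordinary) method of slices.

FS = 3.24

Ordinary method of slices: FS = Σ[c'·Δl_i + (W_i cosα_i − u_i·Δl_i)·tanφ'] / Σ W_i sinα_i, with Δl_i = b_i / cosα_i.
Slice 1: Δl = 1.2/cos(-2.0°) = 1.201 m; N'_1 = 14·cos(-2.0°) − 3·1.201 = 10.4; c'Δl = 17.05; W sinα = -0.5
Slice 2: Δl = 2.8/cos14.4° = 2.891 m; N'_2 = 120·cos14.4° − 8·2.891 = 93.1; c'Δl = 41.05; W sinα = 29.8
Slice 3: Δl = 2.2/cos37.3° = 2.766 m; N'_3 = 43·cos37.3° − 3·2.766 = 25.9; c'Δl = 39.27; W sinα = 26.1
Σc'Δl = 97.4 kN/m; ΣN' = 129.4 kN/m; ΣW sinα = 55.4 kN/m
Resisting = 97.4 + 129.4·tan32.5° = 97.4 + 82.4 = 179.8 kN/m
FS = 179.8 / 55.4 = 3.245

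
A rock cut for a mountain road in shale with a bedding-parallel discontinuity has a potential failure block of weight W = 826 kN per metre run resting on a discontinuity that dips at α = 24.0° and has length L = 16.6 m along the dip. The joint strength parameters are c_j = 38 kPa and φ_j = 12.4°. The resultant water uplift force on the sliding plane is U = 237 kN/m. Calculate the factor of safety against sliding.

FS = 2.22

Resolving the block weight along and normal to the plane and applying the Mohr–Coulomb strength on the joint:
N' = W cosα − U = 826·cos24.0° − 237 = 517.6 kN/m
Driving force T = W sinα = 826·sin24.0° = 336.0 kN/m
Resisting force R = c_j·L + N'·tanφ_j = 38·16.6 + 517.6·tan12.4° = 630.8 + 113.8 = 744.6 kN/m
FS = R / T = 744.6 / 336.0 = 2.216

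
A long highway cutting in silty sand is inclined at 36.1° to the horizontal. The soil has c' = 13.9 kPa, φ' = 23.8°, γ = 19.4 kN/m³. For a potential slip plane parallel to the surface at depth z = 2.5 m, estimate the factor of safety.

For an infinite slope with a slip plane parallel to the surface (no pore pressure): FS = [c' + γz cos²β tanφ'] / [γz sinβ cosβ].
γz = 19.4·2.5 = 48.50 kN/m²
Numerator = 13.9 + 48.50·cos²36.1°·tan23.8° = 13.9 + 48.50·0.6528·0.4411 = 27.865 kPa
Denominator = 48.50·sin36.1°·cos36.1° = 48.50·0.5892·0.8080 = 23.089 kPa
FS = 27.865 / 23.089 = 1.207

FS = 1.21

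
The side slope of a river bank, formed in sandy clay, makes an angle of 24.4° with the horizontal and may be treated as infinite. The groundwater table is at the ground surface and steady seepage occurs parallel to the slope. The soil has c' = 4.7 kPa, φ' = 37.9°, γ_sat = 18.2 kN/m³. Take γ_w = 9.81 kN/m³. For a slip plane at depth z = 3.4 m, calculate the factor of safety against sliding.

FS = 0.99

With seepage parallel to the slope and the water table at the surface, the effective normal stress on the slip plane uses the buoyant unit weight γ' = γ_sat − γ_w while the driving shear stress uses γ_sat:
FS = [c' + γ' z cos²β tanφ'] / [γ_sat z sinβ cosβ]
γ' = 18.2 − 9.81 = 8.39 kN/m³
Numerator = 4.7 + 8.39·3.4·cos²24.4°·tan37.9° = 4.7 + 8.39·3.4·0.8293·0.7785 = 23.117 kPa
Denominator = 18.2·3.4·sin24.4°·cos24.4° = 18.2·3.4·0.4131·0.9107 = 23.280 kPa
FS = 23.117 / 23.280 = 0.993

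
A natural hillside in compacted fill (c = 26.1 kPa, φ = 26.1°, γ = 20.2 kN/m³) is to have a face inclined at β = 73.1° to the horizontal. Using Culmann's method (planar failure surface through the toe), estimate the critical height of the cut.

H_c = 13.96 m

Culmann's analysis gives the critical failure plane at α_cr = (β + φ)/2 = (73.1 + 26.1)/2 = 49.6°, and the critical height
H_c = (4c/γ) · sinβ cosφ / [1 − cos(β − φ)]
    = (4·26.1/20.2) · sin73.1°·cos26.1° / [1 − cos(47.0°)]
    = 5.168 · 0.9568·0.8980 / [1 − 0.6820]
    = 5.168 · 0.8592 / 0.3180
    = 13.96 m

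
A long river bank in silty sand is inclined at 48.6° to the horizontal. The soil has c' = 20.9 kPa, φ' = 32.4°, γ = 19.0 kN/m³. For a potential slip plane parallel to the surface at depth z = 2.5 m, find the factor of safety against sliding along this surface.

For an infinite slope with a slip plane parallel to the surface (no pore pressure): FS = [c' + γz cos²β tanφ'] / [γz sinβ cosβ].
γz = 19.0·2.5 = 47.50 kN/m²
Numerator = 20.9 + 47.50·cos²48.6°·tan32.4° = 20.9 + 47.50·0.4373·0.6346 = 34.083 kPa
Denominator = 47.50·sin48.6°·cos48.6° = 47.50·0.7501·0.6613 = 23.563 kPa
FS = 34.083 / 23.563 = 1.446

FS = 1.45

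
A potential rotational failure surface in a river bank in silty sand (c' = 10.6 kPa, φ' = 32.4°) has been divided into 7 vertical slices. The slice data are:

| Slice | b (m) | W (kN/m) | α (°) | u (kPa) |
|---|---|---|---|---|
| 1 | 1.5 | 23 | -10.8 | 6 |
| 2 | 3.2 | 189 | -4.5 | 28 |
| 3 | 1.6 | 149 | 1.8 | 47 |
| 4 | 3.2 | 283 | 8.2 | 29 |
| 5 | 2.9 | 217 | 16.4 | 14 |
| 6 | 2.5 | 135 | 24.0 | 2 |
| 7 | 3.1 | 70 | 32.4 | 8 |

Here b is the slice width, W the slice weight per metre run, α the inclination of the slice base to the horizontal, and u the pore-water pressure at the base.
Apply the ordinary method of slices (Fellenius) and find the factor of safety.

Ordinary method of slices: FS = Σ[c'·Δl_i + (W_i cosα_i − u_i·Δl_i)·tanφ'] / Σ W_i sinα_i, with Δl_i = b_i / cosα_i.
Slice 1: Δl = 1.5/cos(-10.8°) = 1.527 m; N'_1 = 23·cos(-10.8°) − 6·1.527 = 13.4; c'Δl = 16.19; W sinα = -4.3
Slice 2: Δl = 3.2/cos(-4.5°) = 3.210 m; N'_2 = 189·cos(-4.5°) − 28·3.210 = 98.5; c'Δl = 34.02; W sinα = -14.8
Slice 3: Δl = 1.6/cos1.8° = 1.601 m; N'_3 = 149·cos1.8° − 47·1.601 = 73.7; c'Δl = 16.97; W sinα = 4.7
Slice 4: Δl = 3.2/cos8.2° = 3.233 m; N'_4 = 283·cos8.2° − 29·3.233 = 186.3; c'Δl = 34.27; W sinα = 40.4
Slice 5: Δl = 2.9/cos16.4° = 3.023 m; N'_5 = 217·cos16.4° − 14·3.023 = 165.8; c'Δl = 32.04; W sinα = 61.3
Slice 6: Δl = 2.5/cos24.0° = 2.737 m; N'_6 = 135·cos24.0° − 2·2.737 = 117.9; c'Δl = 29.01; W sinα = 54.9
Slice 7: Δl = 3.1/cos32.4° = 3.672 m; N'_7 = 70·cos32.4° − 8·3.672 = 29.7; c'Δl = 38.92; W sinα = 37.5
Σc'Δl = 201.4 kN/m; ΣN' = 685.4 kN/m; ΣW sinα = 179.6 kN/m
Resisting = 201.4 + 685.4·tan32.4° = 201.4 + 435.0 = 636.4 kN/m
FS = 636.4 / 179.6 = 3.544

FS = 3.54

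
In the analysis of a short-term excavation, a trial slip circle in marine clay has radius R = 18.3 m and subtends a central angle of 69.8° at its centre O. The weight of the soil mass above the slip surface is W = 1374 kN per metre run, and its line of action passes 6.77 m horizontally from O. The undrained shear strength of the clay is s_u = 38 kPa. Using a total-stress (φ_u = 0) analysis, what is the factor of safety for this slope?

FS = 1.67

Taking moments about the centre O, the resisting moment is provided by the undrained shear strength acting along the arc:
Arc length L_a = R·θ = 18.3·(69.8°·π/180) = 18.3·1.2182 = 22.29 m
M_R = s_u·L_a·R = 38·22.29·18.3 = 15503.1 kN·m/m
M_D = W·d = 1374·6.77 = 9302.0 kN·m/m
FS = M_R / M_D = 15503.1 / 9302.0 = 1.667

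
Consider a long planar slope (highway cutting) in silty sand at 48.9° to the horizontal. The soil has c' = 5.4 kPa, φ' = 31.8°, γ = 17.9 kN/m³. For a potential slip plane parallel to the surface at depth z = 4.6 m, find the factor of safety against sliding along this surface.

FS = 0.67

For an infinite slope with a slip plane parallel to the surface (no pore pressure): FS = [c' + γz cos²β tanφ'] / [γz sinβ cosβ].
γz = 17.9·4.6 = 82.34 kN/m²
Numerator = 5.4 + 82.34·cos²48.9°·tan31.8° = 5.4 + 82.34·0.4321·0.6200 = 27.462 kPa
Denominator = 82.34·sin48.9°·cos48.9° = 82.34·0.7536·0.6574 = 40.789 kPa
FS = 27.462 / 40.789 = 0.673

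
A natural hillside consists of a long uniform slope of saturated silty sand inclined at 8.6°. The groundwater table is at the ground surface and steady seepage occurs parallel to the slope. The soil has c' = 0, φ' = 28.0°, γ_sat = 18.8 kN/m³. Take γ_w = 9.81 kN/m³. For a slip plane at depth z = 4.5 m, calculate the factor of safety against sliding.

With seepage parallel to the slope and the water table at the surface, the effective normal stress on the slip plane uses the buoyant unit weight γ' = γ_sat − γ_w while the driving shear stress uses γ_sat:
FS = [c' + γ' z cos²β tanφ'] / [γ_sat z sinβ cosβ]
(For c' = 0 this reduces to FS = (γ'/γ_sat)·tanφ'/tanβ.)
γ' = 18.8 − 9.81 = 8.99 kN/m³
Numerator = 0.0 + 8.99·4.5·cos²8.6°·tan28.0° = 0.0 + 8.99·4.5·0.9776·0.5317 = 21.029 kPa
Denominator = 18.8·4.5·sin8.6°·cos8.6° = 18.8·4.5·0.1495·0.9888 = 12.508 kPa
FS = 21.029 / 12.508 = 1.681

FS = 1.68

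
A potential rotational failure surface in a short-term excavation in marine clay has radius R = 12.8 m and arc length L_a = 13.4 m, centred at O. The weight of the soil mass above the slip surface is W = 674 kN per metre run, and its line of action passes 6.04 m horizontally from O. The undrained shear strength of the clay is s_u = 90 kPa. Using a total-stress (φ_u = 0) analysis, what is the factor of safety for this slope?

FS = 3.79

Taking moments about the centre O, the resisting moment is provided by the undrained shear strength acting along the arc:
M_R = s_u·L_a·R = 90·13.40·12.8 = 15436.8 kN·m/m
M_D = W·d = 674·6.04 = 4071.0 kN·m/m
FS = M_R / M_D = 15436.8 / 4071.0 = 3.792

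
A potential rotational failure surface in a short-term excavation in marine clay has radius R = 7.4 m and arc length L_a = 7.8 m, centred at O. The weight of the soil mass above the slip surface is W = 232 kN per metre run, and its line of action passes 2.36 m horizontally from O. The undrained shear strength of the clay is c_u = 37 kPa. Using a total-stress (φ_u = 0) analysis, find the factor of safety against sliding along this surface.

FS = 3.90

Taking moments about the centre O, the resisting moment is provided by the undrained shear strength acting along the arc:
M_R = c_u·L_a·R = 37·7.80·7.4 = 2135.6 kN·m/m
M_D = W·d = 232·2.36 = 547.5 kN·m/m
FS = M_R / M_D = 2135.6 / 547.5 = 3.901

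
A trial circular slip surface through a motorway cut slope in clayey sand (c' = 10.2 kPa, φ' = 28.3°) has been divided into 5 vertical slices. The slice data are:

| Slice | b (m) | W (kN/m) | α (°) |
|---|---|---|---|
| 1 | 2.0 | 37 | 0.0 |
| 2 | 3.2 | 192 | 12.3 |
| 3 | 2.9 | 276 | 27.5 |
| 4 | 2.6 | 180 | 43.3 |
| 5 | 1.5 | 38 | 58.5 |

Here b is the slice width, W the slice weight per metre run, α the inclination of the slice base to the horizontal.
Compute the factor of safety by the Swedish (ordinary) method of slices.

FS = 1.50

Ordinary method of slices: FS = Σ[c'·Δl_i + (W_i cosα_i)·tanφ'] / Σ W_i sinα_i, with Δl_i = b_i / cosα_i.
Slice 1: Δl = 2.0/cos0.0° = 2.000 m; N'_1 = 37·cos0.0° = 37.0; c'Δl = 20.40; W sinα = 0.0
Slice 2: Δl = 3.2/cos12.3° = 3.275 m; N'_2 = 192·cos12.3° = 187.6; c'Δl = 33.41; W sinα = 40.9
Slice 3: Δl = 2.9/cos27.5° = 3.269 m; N'_3 = 276·cos27.5° = 244.8; c'Δl = 33.35; W sinα = 127.4
Slice 4: Δl = 2.6/cos43.3° = 3.573 m; N'_4 = 180·cos43.3° = 131.0; c'Δl = 36.44; W sinα = 123.4
Slice 5: Δl = 1.5/cos58.5° = 2.871 m; N'_5 = 38·cos58.5° = 19.9; c'Δl = 29.28; W sinα = 32.4
Σc'Δl = 152.9 kN/m; ΣN' = 620.3 kN/m; ΣW sinα = 324.2 kN/m
Resisting = 152.9 + 620.3·tan28.3° = 152.9 + 334.0 = 486.9 kN/m
FS = 486.9 / 324.2 = 1.502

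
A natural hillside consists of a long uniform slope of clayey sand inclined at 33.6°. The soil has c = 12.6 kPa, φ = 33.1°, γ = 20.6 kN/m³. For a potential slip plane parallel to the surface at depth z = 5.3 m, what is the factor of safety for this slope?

For an infinite slope with a slip plane parallel to the surface (no pore pressure): FS = [c + γz cos²β tanφ] / [γz sinβ cosβ].
γz = 20.6·5.3 = 109.18 kN/m²
Numerator = 12.6 + 109.18·cos²33.6°·tan33.1° = 12.6 + 109.18·0.6938·0.6519 = 61.977 kPa
Denominator = 109.18·sin33.6°·cos33.6° = 109.18·0.5534·0.8329 = 50.325 kPa
FS = 61.977 / 50.325 = 1.232

FS = 1.23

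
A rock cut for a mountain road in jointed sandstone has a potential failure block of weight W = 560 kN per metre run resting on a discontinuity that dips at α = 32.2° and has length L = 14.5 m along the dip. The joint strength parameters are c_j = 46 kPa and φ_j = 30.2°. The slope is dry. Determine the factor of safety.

FS = 3.16

Resolving the block weight along and normal to the plane and applying the Mohr–Coulomb strength on the joint:
N' = W cosα = 560·cos32.2° = 473.9 kN/m
Driving force T = W sinα = 560·sin32.2° = 298.4 kN/m
Resisting force R = c_j·L + N'·tanφ_j = 46·14.5 + 473.9·tan30.2° = 667.0 + 275.8 = 942.8 kN/m
FS = R / T = 942.8 / 298.4 = 3.159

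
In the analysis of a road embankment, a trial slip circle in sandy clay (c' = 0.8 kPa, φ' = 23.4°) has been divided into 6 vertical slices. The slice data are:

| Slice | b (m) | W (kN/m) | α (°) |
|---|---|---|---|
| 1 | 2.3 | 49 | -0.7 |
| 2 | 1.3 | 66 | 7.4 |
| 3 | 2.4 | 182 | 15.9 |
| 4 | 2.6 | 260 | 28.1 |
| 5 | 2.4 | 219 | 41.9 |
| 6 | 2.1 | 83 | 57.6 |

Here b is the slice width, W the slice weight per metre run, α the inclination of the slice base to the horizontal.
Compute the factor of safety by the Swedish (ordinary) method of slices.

FS = 0.83

Ordinary method of slices: FS = Σ[c'·Δl_i + (W_i cosα_i)·tanφ'] / Σ W_i sinα_i, with Δl_i = b_i / cosα_i.
Slice 1: Δl = 2.3/cos(-0.7°) = 2.300 m; N'_1 = 49·cos(-0.7°) = 49.0; c'Δl = 1.84; W sinα = -0.6
Slice 2: Δl = 1.3/cos7.4° = 1.311 m; N'_2 = 66·cos7.4° = 65.5; c'Δl = 1.05; W sinα = 8.5
Slice 3: Δl = 2.4/cos15.9° = 2.495 m; N'_3 = 182·cos15.9° = 175.0; c'Δl = 2.00; W sinα = 49.9
Slice 4: Δl = 2.6/cos28.1° = 2.947 m; N'_4 = 260·cos28.1° = 229.4; c'Δl = 2.36; W sinα = 122.5
Slice 5: Δl = 2.4/cos41.9° = 3.224 m; N'_5 = 219·cos41.9° = 163.0; c'Δl = 2.58; W sinα = 146.3
Slice 6: Δl = 2.1/cos57.6° = 3.919 m; N'_6 = 83·cos57.6° = 44.5; c'Δl = 3.14; W sinα = 70.1
Σc'Δl = 13.0 kN/m; ΣN' = 726.3 kN/m; ΣW sinα = 396.6 kN/m
Resisting = 13.0 + 726.3·tan23.4° = 13.0 + 314.3 = 327.3 kN/m
FS = 327.3 / 396.6 = 0.825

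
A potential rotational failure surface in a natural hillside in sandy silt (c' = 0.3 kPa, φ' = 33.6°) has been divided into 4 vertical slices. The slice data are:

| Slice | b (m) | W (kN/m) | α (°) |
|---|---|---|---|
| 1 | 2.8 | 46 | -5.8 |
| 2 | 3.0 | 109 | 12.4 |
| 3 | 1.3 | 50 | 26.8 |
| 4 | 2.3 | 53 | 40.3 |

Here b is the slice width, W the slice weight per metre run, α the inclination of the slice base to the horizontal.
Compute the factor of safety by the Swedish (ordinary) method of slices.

FS = 2.13

Ordinary method of slices: FS = Σ[c'·Δl_i + (W_i cosα_i)·tanφ'] / Σ W_i sinα_i, with Δl_i = b_i / cosα_i.
Slice 1: Δl = 2.8/cos(-5.8°) = 2.814 m; N'_1 = 46·cos(-5.8°) = 45.8; c'Δl = 0.84; W sinα = -4.6
Slice 2: Δl = 3.0/cos12.4° = 3.072 m; N'_2 = 109·cos12.4° = 106.5; c'Δl = 0.92; W sinα = 23.4
Slice 3: Δl = 1.3/cos26.8° = 1.456 m; N'_3 = 50·cos26.8° = 44.6; c'Δl = 0.44; W sinα = 22.5
Slice 4: Δl = 2.3/cos40.3° = 3.016 m; N'_4 = 53·cos40.3° = 40.4; c'Δl = 0.90; W sinα = 34.3
Σc'Δl = 3.1 kN/m; ΣN' = 237.3 kN/m; ΣW sinα = 75.6 kN/m
Resisting = 3.1 + 237.3·tan33.6° = 3.1 + 157.6 = 160.8 kN/m
FS = 160.8 / 75.6 = 2.127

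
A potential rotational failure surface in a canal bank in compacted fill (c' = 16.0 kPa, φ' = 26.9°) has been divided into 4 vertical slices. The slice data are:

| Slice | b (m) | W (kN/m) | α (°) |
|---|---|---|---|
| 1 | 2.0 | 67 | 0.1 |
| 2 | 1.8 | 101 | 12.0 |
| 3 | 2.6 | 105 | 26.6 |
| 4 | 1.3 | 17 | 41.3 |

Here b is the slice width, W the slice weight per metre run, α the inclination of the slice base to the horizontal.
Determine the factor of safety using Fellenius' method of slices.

FS = 3.45

Ordinary method of slices: FS = Σ[c'·Δl_i + (W_i cosα_i)·tanφ'] / Σ W_i sinα_i, with Δl_i = b_i / cosα_i.
Slice 1: Δl = 2.0/cos0.1° = 2.000 m; N'_1 = 67·cos0.1° = 67.0; c'Δl = 32.00; W sinα = 0.1
Slice 2: Δl = 1.8/cos12.0° = 1.840 m; N'_2 = 101·cos12.0° = 98.8; c'Δl = 29.44; W sinα = 21.0
Slice 3: Δl = 2.6/cos26.6° = 2.908 m; N'_3 = 105·cos26.6° = 93.9; c'Δl = 46.52; W sinα = 47.0
Slice 4: Δl = 1.3/cos41.3° = 1.730 m; N'_4 = 17·cos41.3° = 12.8; c'Δl = 27.69; W sinα = 11.2
Σc'Δl = 135.7 kN/m; ΣN' = 272.5 kN/m; ΣW sinα = 79.4 kN/m
Resisting = 135.7 + 272.5·tan26.9° = 135.7 + 138.2 = 273.9 kN/m
FS = 273.9 / 79.4 = 3.451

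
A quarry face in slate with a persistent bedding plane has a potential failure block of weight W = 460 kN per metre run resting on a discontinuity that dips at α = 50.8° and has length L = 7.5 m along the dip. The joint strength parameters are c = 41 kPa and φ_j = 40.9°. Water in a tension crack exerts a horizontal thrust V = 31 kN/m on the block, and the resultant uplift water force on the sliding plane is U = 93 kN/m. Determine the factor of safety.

Resolving the block weight along and normal to the plane and applying the Mohr–Coulomb strength on the joint:
N' = W cosα − U − V sinα = 460·cos50.8° − 93 − 31·sin50.8° = 173.7 kN/m
Driving force T = W sinα + V cosα = 460·sin50.8° + 31·cos50.8° = 376.1 kN/m
Resisting force R = c·L + N'·tanφ_j = 41·7.5 + 173.7·tan40.9° = 307.5 + 150.5 = 458.0 kN/m
FS = R / T = 458.0 / 376.1 = 1.218

FS = 1.22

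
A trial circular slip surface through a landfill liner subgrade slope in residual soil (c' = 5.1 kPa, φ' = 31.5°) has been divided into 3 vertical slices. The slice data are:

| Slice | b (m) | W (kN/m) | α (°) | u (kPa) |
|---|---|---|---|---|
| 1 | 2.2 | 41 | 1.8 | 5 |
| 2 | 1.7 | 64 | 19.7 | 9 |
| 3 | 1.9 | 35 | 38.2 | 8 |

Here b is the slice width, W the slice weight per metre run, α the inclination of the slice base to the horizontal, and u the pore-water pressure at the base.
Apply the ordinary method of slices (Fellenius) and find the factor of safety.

FS = 1.87

Ordinary method of slices: FS = Σ[c'·Δl_i + (W_i cosα_i − u_i·Δl_i)·tanφ'] / Σ W_i sinα_i, with Δl_i = b_i / cosα_i.
Slice 1: Δl = 2.2/cos1.8° = 2.201 m; N'_1 = 41·cos1.8° − 5·2.201 = 30.0; c'Δl = 11.23; W sinα = 1.3
Slice 2: Δl = 1.7/cos19.7° = 1.806 m; N'_2 = 64·cos19.7° − 9·1.806 = 44.0; c'Δl = 9.21; W sinα = 21.6
Slice 3: Δl = 1.9/cos38.2° = 2.418 m; N'_3 = 35·cos38.2° − 8·2.418 = 8.2; c'Δl = 12.33; W sinα = 21.6
Σc'Δl = 32.8 kN/m; ΣN' = 82.1 kN/m; ΣW sinα = 44.5 kN/m
Resisting = 32.8 + 82.1·tan31.5° = 32.8 + 50.3 = 83.1 kN/m
FS = 83.1 / 44.5 = 1.867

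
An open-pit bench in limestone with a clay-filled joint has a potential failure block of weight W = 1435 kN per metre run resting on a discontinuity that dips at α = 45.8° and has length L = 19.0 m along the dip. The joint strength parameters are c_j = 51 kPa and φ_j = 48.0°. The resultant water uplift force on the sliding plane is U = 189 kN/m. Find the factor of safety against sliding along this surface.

Resolving the block weight along and normal to the plane and applying the Mohr–Coulomb strength on the joint:
N' = W cosα − U = 1435·cos45.8° − 189 = 811.4 kN/m
Driving force T = W sinα = 1435·sin45.8° = 1028.8 kN/m
Resisting force R = c_j·L + N'·tanφ_j = 51·19.0 + 811.4·tan48.0° = 969.0 + 901.2 = 1870.2 kN/m
FS = R / T = 1870.2 / 1028.8 = 1.818

FS = 1.82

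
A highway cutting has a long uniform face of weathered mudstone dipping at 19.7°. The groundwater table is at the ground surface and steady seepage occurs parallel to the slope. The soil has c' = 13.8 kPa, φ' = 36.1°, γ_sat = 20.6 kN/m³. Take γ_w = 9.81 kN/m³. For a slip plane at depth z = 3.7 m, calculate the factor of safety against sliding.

With seepage parallel to the slope and the water table at the surface, the effective normal stress on the slip plane uses the buoyant unit weight γ' = γ_sat − γ_w while the driving shear stress uses γ_sat:
FS = [c' + γ' z cos²β tanφ'] / [γ_sat z sinβ cosβ]
γ' = 20.6 − 9.81 = 10.79 kN/m³
Numerator = 13.8 + 10.79·3.7·cos²19.7°·tan36.1° = 13.8 + 10.79·3.7·0.8864·0.7292 = 39.604 kPa
Denominator = 20.6·3.7·sin19.7°·cos19.7° = 20.6·3.7·0.3371·0.9415 = 24.190 kPa
FS = 39.604 / 24.190 = 1.637

FS = 1.64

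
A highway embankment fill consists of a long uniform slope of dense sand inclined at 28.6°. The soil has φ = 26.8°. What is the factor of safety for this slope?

For a dry cohesionless infinite slope the factor of safety is FS = tanφ / tanβ.
FS = tan26.8° / tan28.6° = 0.5051 / 0.5452 = 0.926

FS = 0.93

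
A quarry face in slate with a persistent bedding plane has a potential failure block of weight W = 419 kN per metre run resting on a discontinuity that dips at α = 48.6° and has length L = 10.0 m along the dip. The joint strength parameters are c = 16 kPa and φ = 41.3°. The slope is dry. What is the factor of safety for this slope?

Resolving the block weight along and normal to the plane and applying the Mohr–Coulomb strength on the joint:
N' = W cosα = 419·cos48.6° = 277.1 kN/m
Driving force T = W sinα = 419·sin48.6° = 314.3 kN/m
Resisting force R = c·L + N'·tanφ = 16·10.0 + 277.1·tan41.3° = 160.0 + 243.4 = 403.4 kN/m
FS = R / T = 403.4 / 314.3 = 1.284

FS = 1.28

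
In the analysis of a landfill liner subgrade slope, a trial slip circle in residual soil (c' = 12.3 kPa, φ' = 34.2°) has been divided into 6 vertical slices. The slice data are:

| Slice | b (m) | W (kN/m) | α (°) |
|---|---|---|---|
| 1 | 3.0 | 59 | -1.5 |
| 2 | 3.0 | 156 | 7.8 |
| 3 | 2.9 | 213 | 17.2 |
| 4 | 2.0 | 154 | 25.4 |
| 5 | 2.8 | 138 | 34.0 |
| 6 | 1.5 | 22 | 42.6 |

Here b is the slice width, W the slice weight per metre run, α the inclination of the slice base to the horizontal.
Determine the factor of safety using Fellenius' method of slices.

Ordinary method of slices: FS = Σ[c'·Δl_i + (W_i cosα_i)·tanφ'] / Σ W_i sinα_i, with Δl_i = b_i / cosα_i.
Slice 1: Δl = 3.0/cos(-1.5°) = 3.001 m; N'_1 = 59·cos(-1.5°) = 59.0; c'Δl = 36.91; W sinα = -1.5
Slice 2: Δl = 3.0/cos7.8° = 3.028 m; N'_2 = 156·cos7.8° = 154.6; c'Δl = 37.24; W sinα = 21.2
Slice 3: Δl = 2.9/cos17.2° = 3.036 m; N'_3 = 213·cos17.2° = 203.5; c'Δl = 37.34; W sinα = 63.0
Slice 4: Δl = 2.0/cos25.4° = 2.214 m; N'_4 = 154·cos25.4° = 139.1; c'Δl = 27.23; W sinα = 66.1
Slice 5: Δl = 2.8/cos34.0° = 3.377 m; N'_5 = 138·cos34.0° = 114.4; c'Δl = 41.54; W sinα = 77.2
Slice 6: Δl = 1.5/cos42.6° = 2.038 m; N'_6 = 22·cos42.6° = 16.2; c'Δl = 25.06; W sinα = 14.9
Σc'Δl = 205.3 kN/m; ΣN' = 686.7 kN/m; ΣW sinα = 240.7 kN/m
Resisting = 205.3 + 686.7·tan34.2° = 205.3 + 466.7 = 672.0 kN/m
FS = 672.0 / 240.7 = 2.792

FS = 2.79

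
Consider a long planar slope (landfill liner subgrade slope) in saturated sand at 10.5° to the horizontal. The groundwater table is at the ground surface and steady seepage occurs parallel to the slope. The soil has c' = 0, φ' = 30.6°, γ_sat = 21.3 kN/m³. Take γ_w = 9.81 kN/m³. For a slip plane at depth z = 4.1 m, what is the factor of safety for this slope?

With seepage parallel to the slope and the water table at the surface, the effective normal stress on the slip plane uses the buoyant unit weight γ' = γ_sat − γ_w while the driving shear stress uses γ_sat:
FS = [c' + γ' z cos²β tanφ'] / [γ_sat z sinβ cosβ]
(For c' = 0 this reduces to FS = (γ'/γ_sat)·tanφ'/tanβ.)
γ' = 21.3 − 9.81 = 11.49 kN/m³
Numerator = 0.0 + 11.49·4.1·cos²10.5°·tan30.6° = 0.0 + 11.49·4.1·0.9668·0.5914 = 26.935 kPa
Denominator = 21.3·4.1·sin10.5°·cos10.5° = 21.3·4.1·0.1822·0.9833 = 15.648 kPa
FS = 26.935 / 15.648 = 1.721

FS = 1.72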